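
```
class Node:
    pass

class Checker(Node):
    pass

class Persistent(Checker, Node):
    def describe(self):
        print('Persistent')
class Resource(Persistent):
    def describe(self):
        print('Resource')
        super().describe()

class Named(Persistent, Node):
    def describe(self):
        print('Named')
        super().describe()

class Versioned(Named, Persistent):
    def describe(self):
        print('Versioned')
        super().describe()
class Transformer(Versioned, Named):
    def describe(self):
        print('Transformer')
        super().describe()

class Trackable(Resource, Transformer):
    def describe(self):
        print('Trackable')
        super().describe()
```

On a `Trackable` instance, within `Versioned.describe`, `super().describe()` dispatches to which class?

L[Trackable] = Trackable + merge(L[Resource], L[Transformer], [Resource Transformer])
  take Resource:  [Resource Persistent Checker Node object] + [Transformer Versioned Named Persistent Checker Node object] + [Resource Transformer]
  take Transformer:  [Persistent Checker Node object] + [Transformer Versioned Named Persistent Checker Node object] + [Transformer]
  take Versioned:  [Persistent Checker Node object] + [Versioned Named Persistent Checker Node object]
  take Named:  [Persistent Checker Node object] + [Named Persistent Checker Node object]
  take Persistent:  [Persistent Checker Node object] + [Persistent Checker Node object]
  take Checker:  [Checker Node object] + [Checker Node object]
  take Node:  [Node object] + [Node object]
  take object:  [object] + [object]
MRO: Trackable Resource Transformer Versioned Named Persistent Checker Node object
super() in Versioned.describe on a Trackable instance goes to the class after Versioned in Trackable's MRO: Named.

Named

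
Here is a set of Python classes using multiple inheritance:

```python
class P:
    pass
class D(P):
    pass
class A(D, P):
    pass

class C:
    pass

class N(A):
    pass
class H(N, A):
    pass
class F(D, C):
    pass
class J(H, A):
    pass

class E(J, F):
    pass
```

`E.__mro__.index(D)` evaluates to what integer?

L[E] = E + merge(L[J], L[F], [J F])
  take J:  [J H N A D P object] + [F D P C object] + [J F]
  take H:  [H N A D P object] + [F D P C object] + [F]
  take N:  [N A D P object] + [F D P C object] + [F]
  take A:  [A D P object] + [F D P C object] + [F]
  take F:  [D P object] + [F D P C object] + [F]
  take D:  [D P object] + [D P C object]
  take P:  [P object] + [P C object]
  take C:  [object] + [C object]
  take object:  [object] + [object]
MRO: E J H N A F D P C object
D sits at index 6.

6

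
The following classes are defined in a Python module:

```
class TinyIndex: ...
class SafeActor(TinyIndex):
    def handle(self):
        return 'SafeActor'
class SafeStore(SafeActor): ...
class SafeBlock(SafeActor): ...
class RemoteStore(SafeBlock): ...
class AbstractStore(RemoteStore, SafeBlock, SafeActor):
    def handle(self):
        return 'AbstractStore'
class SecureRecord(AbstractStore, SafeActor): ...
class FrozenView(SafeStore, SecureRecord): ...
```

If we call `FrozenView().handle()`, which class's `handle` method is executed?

L[FrozenView] = FrozenView + merge(L[SafeStore], L[SecureRecord], [SafeStore SecureRecord])
  take SafeStore:  [SafeStore SafeActor TinyIndex object] + [SecureRecord AbstractStore RemoteStore SafeBlock SafeActor TinyIndex object] + [SafeStore SecureRecord]
  take SecureRecord:  [SafeActor TinyIndex object] + [SecureRecord AbstractStore RemoteStore SafeBlock SafeActor TinyIndex object] + [SecureRecord]
  take AbstractStore:  [SafeActor TinyIndex object] + [AbstractStore RemoteStore SafeBlock SafeActor TinyIndex object]
  take RemoteStore:  [SafeActor TinyIndex object] + [RemoteStore SafeBlock SafeActor TinyIndex object]
  take SafeBlock:  [SafeActor TinyIndex object] + [SafeBlock SafeActor TinyIndex object]
  take SafeActor:  [SafeActor TinyIndex object] + [SafeActor TinyIndex object]
  take TinyIndex:  [TinyIndex object] + [TinyIndex object]
  take object:  [object] + [object]
MRO: FrozenView SafeStore SecureRecord AbstractStore RemoteStore SafeBlock SafeActor TinyIndex object
handle is defined in: AbstractStore, SafeActor. First along the MRO is AbstractStore.

AbstractStore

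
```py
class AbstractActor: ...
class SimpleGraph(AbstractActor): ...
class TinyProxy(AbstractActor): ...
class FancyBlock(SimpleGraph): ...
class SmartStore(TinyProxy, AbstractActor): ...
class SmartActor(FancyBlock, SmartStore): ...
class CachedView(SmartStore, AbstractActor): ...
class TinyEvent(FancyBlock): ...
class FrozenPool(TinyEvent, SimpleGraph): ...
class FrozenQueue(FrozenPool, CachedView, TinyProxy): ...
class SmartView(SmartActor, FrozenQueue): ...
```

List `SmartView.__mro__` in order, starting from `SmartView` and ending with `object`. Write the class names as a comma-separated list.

SmartView, SmartActor, FrozenQueue, FrozenPool, TinyEvent, FancyBlock, SimpleGraph, CachedView, SmartStore, TinyProxy, AbstractActor, object

L[SmartView] = SmartView + merge(L[SmartActor], L[FrozenQueue], [SmartActor FrozenQueue])
  take SmartActor:  [SmartActor FancyBlock SimpleGraph SmartStore TinyProxy AbstractActor object] + [FrozenQueue FrozenPool TinyEvent FancyBlock SimpleGraph CachedView SmartStore TinyProxy AbstractActor object] + [SmartActor FrozenQueue]
  take FrozenQueue:  [FancyBlock SimpleGraph SmartStore TinyProxy AbstractActor object] + [FrozenQueue FrozenPool TinyEvent FancyBlock SimpleGraph CachedView SmartStore TinyProxy AbstractActor object] + [FrozenQueue]
  take FrozenPool:  [FancyBlock SimpleGraph SmartStore TinyProxy AbstractActor object] + [FrozenPool TinyEvent FancyBlock SimpleGraph CachedView SmartStore TinyProxy AbstractActor object]
  take TinyEvent:  [FancyBlock SimpleGraph SmartStore TinyProxy AbstractActor object] + [TinyEvent FancyBlock SimpleGraph CachedView SmartStore TinyProxy AbstractActor object]
  take FancyBlock:  [FancyBlock SimpleGraph SmartStore TinyProxy AbstractActor object] + [FancyBlock SimpleGraph CachedView SmartStore TinyProxy AbstractActor object]
  take SimpleGraph:  [SimpleGraph SmartStore TinyProxy AbstractActor object] + [SimpleGraph CachedView SmartStore TinyProxy AbstractActor object]
  take CachedView:  [SmartStore TinyProxy AbstractActor object] + [CachedView SmartStore TinyProxy AbstractActor object]
  take SmartStore:  [SmartStore TinyProxy AbstractActor object] + [SmartStore TinyProxy AbstractActor object]
  take TinyProxy:  [TinyProxy AbstractActor object] + [TinyProxy AbstractActor object]
  take AbstractActor:  [AbstractActor object] + [AbstractActor object]
  take object:  [object] + [object]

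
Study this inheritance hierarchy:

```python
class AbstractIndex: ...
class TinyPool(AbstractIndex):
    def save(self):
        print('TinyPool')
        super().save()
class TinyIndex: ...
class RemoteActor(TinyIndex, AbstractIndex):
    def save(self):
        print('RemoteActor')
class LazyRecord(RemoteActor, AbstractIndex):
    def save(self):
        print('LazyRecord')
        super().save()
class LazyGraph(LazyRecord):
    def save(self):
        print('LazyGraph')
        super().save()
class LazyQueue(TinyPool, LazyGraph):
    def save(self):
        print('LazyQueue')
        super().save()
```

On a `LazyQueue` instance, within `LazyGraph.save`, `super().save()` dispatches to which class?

LazyRecord

L[LazyQueue] = LazyQueue + merge(L[TinyPool], L[LazyGraph], [TinyPool LazyGraph])
  take TinyPool:  [TinyPool AbstractIndex object] + [LazyGraph LazyRecord RemoteActor TinyIndex AbstractIndex object] + [TinyPool LazyGraph]
  take LazyGraph:  [AbstractIndex object] + [LazyGraph LazyRecord RemoteActor TinyIndex AbstractIndex object] + [LazyGraph]
  take LazyRecord:  [AbstractIndex object] + [LazyRecord RemoteActor TinyIndex AbstractIndex object]
  take RemoteActor:  [AbstractIndex object] + [RemoteActor TinyIndex AbstractIndex object]
  take TinyIndex:  [AbstractIndex object] + [TinyIndex AbstractIndex object]
  take AbstractIndex:  [AbstractIndex object] + [AbstractIndex object]
  take object:  [object] + [object]
MRO: LazyQueue TinyPool LazyGraph LazyRecord RemoteActor TinyIndex AbstractIndex object
super() in LazyGraph.save on a LazyQueue instance goes to the class after LazyGraph in LazyQueue's MRO: LazyRecord.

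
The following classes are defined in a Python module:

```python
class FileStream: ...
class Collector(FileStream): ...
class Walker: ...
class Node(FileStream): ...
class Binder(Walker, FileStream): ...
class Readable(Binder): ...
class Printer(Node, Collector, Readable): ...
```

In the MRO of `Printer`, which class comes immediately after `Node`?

Collector

L[Printer] = Printer + merge(L[Node], L[Collector], L[Readable], [Node Collector Readable])
  take Node:  [Node FileStream object] + [Collector FileStream object] + [Readable Binder Walker FileStream object] + [Node Collector Readable]
  take Collector:  [FileStream object] + [Collector FileStream object] + [Readable Binder Walker FileStream object] + [Collector Readable]
  take Readable:  [FileStream object] + [FileStream object] + [Readable Binder Walker FileStream object] + [Readable]
  take Binder:  [FileStream object] + [FileStream object] + [Binder Walker FileStream object]
  take Walker:  [FileStream object] + [FileStream object] + [Walker FileStream object]
  take FileStream:  [FileStream object] + [FileStream object] + [FileStream object]
  take object:  [object] + [object] + [object]
MRO: Printer Node Collector Readable Binder Walker FileStream object
Node is at position 1; next is Collector.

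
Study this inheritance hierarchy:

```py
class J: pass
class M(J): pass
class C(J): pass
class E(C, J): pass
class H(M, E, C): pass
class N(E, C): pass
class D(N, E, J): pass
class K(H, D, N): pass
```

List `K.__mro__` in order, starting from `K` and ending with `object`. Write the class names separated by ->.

K -> H -> M -> D -> N -> E -> C -> J -> object

L[K] = K + merge(L[H], L[D], L[N], [H D N])
  take H:  [H M E C J object] + [D N E C J object] + [N E C J object] + [H D N]
  take M:  [M E C J object] + [D N E C J object] + [N E C J object] + [D N]
  take D:  [E C J object] + [D N E C J object] + [N E C J object] + [D N]
  take N:  [E C J object] + [N E C J object] + [N E C J object] + [N]
  take E:  [E C J object] + [E C J object] + [E C J object]
  take C:  [C J object] + [C J object] + [C J object]
  take J:  [J object] + [J object] + [J object]
  take object:  [object] + [object] + [object]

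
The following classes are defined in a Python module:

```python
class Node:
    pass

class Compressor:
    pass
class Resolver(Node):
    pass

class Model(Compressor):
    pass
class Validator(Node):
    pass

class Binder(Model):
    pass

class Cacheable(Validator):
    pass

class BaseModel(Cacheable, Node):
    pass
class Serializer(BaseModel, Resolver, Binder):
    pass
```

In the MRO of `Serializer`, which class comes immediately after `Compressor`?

object

L[Serializer] = Serializer + merge(L[BaseModel], L[Resolver], L[Binder], [BaseModel Resolver Binder])
  take BaseModel:  [BaseModel Cacheable Validator Node object] + [Resolver Node object] + [Binder Model Compressor object] + [BaseModel Resolver Binder]
  take Cacheable:  [Cacheable Validator Node object] + [Resolver Node object] + [Binder Model Compressor object] + [Resolver Binder]
  take Validator:  [Validator Node object] + [Resolver Node object] + [Binder Model Compressor object] + [Resolver Binder]
  take Resolver:  [Node object] + [Resolver Node object] + [Binder Model Compressor object] + [Resolver Binder]
  take Node:  [Node object] + [Node object] + [Binder Model Compressor object] + [Binder]
  take Binder:  [object] + [object] + [Binder Model Compressor object] + [Binder]
  take Model:  [object] + [object] + [Model Compressor object]
  take Compressor:  [object] + [object] + [Compressor object]
  take object:  [object] + [object] + [object]
MRO: Serializer BaseModel Cacheable Validator Resolver Node Binder Model Compressor object
Compressor is at position 8; next is object.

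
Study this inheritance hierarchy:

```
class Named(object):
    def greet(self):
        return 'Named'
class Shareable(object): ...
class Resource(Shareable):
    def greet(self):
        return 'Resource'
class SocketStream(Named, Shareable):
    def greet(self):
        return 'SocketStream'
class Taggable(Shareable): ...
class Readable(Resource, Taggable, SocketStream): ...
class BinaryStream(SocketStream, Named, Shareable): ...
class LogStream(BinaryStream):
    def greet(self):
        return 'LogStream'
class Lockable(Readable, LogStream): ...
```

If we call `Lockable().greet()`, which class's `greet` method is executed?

Resource

L[Lockable] = Lockable + merge(L[Readable], L[LogStream], [Readable LogStream])
  take Readable:  [Readable Resource Taggable SocketStream Named Shareable object] + [LogStream BinaryStream SocketStream Named Shareable object] + [Readable LogStream]
  take Resource:  [Resource Taggable SocketStream Named Shareable object] + [LogStream BinaryStream SocketStream Named Shareable object] + [LogStream]
  take Taggable:  [Taggable SocketStream Named Shareable object] + [LogStream BinaryStream SocketStream Named Shareable object] + [LogStream]
  take LogStream:  [SocketStream Named Shareable object] + [LogStream BinaryStream SocketStream Named Shareable object] + [LogStream]
  take BinaryStream:  [SocketStream Named Shareable object] + [BinaryStream SocketStream Named Shareable object]
  take SocketStream:  [SocketStream Named Shareable object] + [SocketStream Named Shareable object]
  take Named:  [Named Shareable object] + [Named Shareable object]
  take Shareable:  [Shareable object] + [Shareable object]
  take object:  [object] + [object]
MRO: Lockable Readable Resource Taggable LogStream BinaryStream SocketStream Named Shareable object
greet is defined in: LogStream, Named, Resource, SocketStream. First along the MRO is Resource.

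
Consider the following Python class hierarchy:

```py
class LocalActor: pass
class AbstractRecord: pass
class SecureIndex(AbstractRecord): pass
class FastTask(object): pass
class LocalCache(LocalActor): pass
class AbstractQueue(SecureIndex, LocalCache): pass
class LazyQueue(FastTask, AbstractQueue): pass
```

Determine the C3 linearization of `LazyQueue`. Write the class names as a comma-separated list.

L[LazyQueue] = LazyQueue + merge(L[FastTask], L[AbstractQueue], [FastTask AbstractQueue])
  take FastTask:  [FastTask object] + [AbstractQueue SecureIndex AbstractRecord LocalCache LocalActor object] + [FastTask AbstractQueue]
  take AbstractQueue:  [object] + [AbstractQueue SecureIndex AbstractRecord LocalCache LocalActor object] + [AbstractQueue]
  take SecureIndex:  [object] + [SecureIndex AbstractRecord LocalCache LocalActor object]
  take AbstractRecord:  [object] + [AbstractRecord LocalCache LocalActor object]
  take LocalCache:  [object] + [LocalCache LocalActor object]
  take LocalActor:  [object] + [LocalActor object]
  take object:  [object] + [object]

LazyQueue, FastTask, AbstractQueue, SecureIndex, AbstractRecord, LocalCache, LocalActor, object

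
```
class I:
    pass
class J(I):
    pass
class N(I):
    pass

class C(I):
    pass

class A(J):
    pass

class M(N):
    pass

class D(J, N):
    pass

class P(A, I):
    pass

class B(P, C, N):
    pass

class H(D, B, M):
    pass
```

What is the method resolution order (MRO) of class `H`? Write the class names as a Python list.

[H, D, B, P, A, J, C, M, N, I, object]

L[H] = H + merge(L[D], L[B], L[M], [D B M])
  take D:  [D J N I object] + [B P A J C N I object] + [M N I object] + [D B M]
  take B:  [J N I object] + [B P A J C N I object] + [M N I object] + [B M]
  take P:  [J N I object] + [P A J C N I object] + [M N I object] + [M]
  take A:  [J N I object] + [A J C N I object] + [M N I object] + [M]
  take J:  [J N I object] + [J C N I object] + [M N I object] + [M]
  take C:  [N I object] + [C N I object] + [M N I object] + [M]
  take M:  [N I object] + [N I object] + [M N I object] + [M]
  take N:  [N I object] + [N I object] + [N I object]
  take I:  [I object] + [I object] + [I object]
  take object:  [object] + [object] + [object]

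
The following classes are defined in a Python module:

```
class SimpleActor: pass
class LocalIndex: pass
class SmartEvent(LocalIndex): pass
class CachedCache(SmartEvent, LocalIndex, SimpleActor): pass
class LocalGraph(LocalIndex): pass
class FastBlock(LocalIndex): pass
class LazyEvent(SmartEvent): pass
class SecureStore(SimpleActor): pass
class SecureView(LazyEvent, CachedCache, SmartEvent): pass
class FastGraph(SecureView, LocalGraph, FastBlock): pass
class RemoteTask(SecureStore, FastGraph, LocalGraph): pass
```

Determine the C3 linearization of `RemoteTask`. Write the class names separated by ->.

L[RemoteTask] = RemoteTask + merge(L[SecureStore], L[FastGraph], L[LocalGraph], [SecureStore FastGraph LocalGraph])
  take SecureStore:  [SecureStore SimpleActor object] + [FastGraph SecureView LazyEvent CachedCache SmartEvent LocalGraph FastBlock LocalIndex SimpleActor object] + [LocalGraph LocalIndex object] + [SecureStore FastGraph LocalGraph]
  take FastGraph:  [SimpleActor object] + [FastGraph SecureView LazyEvent CachedCache SmartEvent LocalGraph FastBlock LocalIndex SimpleActor object] + [LocalGraph LocalIndex object] + [FastGraph LocalGraph]
  take SecureView:  [SimpleActor object] + [SecureView LazyEvent CachedCache SmartEvent LocalGraph FastBlock LocalIndex SimpleActor object] + [LocalGraph LocalIndex object] + [LocalGraph]
  take LazyEvent:  [SimpleActor object] + [LazyEvent CachedCache SmartEvent LocalGraph FastBlock LocalIndex SimpleActor object] + [LocalGraph LocalIndex object] + [LocalGraph]
  take CachedCache:  [SimpleActor object] + [CachedCache SmartEvent LocalGraph FastBlock LocalIndex SimpleActor object] + [LocalGraph LocalIndex object] + [LocalGraph]
  take SmartEvent:  [SimpleActor object] + [SmartEvent LocalGraph FastBlock LocalIndex SimpleActor object] + [LocalGraph LocalIndex object] + [LocalGraph]
  take LocalGraph:  [SimpleActor object] + [LocalGraph FastBlock LocalIndex SimpleActor object] + [LocalGraph LocalIndex object] + [LocalGraph]
  take FastBlock:  [SimpleActor object] + [FastBlock LocalIndex SimpleActor object] + [LocalIndex object]
  take LocalIndex:  [SimpleActor object] + [LocalIndex SimpleActor object] + [LocalIndex object]
  take SimpleActor:  [SimpleActor object] + [SimpleActor object] + [object]
  take object:  [object] + [object] + [object]

RemoteTask -> SecureStore -> FastGraph -> SecureView -> LazyEvent -> CachedCache -> SmartEvent -> LocalGraph -> FastBlock -> LocalIndex -> SimpleActor -> object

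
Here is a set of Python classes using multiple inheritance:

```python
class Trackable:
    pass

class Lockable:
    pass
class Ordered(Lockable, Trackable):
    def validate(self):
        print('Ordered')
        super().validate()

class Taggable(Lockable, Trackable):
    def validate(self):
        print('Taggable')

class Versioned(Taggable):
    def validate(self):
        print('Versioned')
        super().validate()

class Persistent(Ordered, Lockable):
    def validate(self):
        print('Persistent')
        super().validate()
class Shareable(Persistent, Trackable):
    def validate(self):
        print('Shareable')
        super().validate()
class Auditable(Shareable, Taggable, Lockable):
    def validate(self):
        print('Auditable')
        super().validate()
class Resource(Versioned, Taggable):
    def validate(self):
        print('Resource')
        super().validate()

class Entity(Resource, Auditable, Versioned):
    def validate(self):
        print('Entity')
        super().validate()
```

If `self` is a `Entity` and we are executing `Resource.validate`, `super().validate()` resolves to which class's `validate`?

Auditable

L[Entity] = Entity + merge(L[Resource], L[Auditable], L[Versioned], [Resource Auditable Versioned])
  take Resource:  [Resource Versioned Taggable Lockable Trackable object] + [Auditable Shareable Persistent Ordered Taggable Lockable Trackable object] + [Versioned Taggable Lockable Trackable object] + [Resource Auditable Versioned]
  take Auditable:  [Versioned Taggable Lockable Trackable object] + [Auditable Shareable Persistent Ordered Taggable Lockable Trackable object] + [Versioned Taggable Lockable Trackable object] + [Auditable Versioned]
  take Versioned:  [Versioned Taggable Lockable Trackable object] + [Shareable Persistent Ordered Taggable Lockable Trackable object] + [Versioned Taggable Lockable Trackable object] + [Versioned]
  take Shareable:  [Taggable Lockable Trackable object] + [Shareable Persistent Ordered Taggable Lockable Trackable object] + [Taggable Lockable Trackable object]
  take Persistent:  [Taggable Lockable Trackable object] + [Persistent Ordered Taggable Lockable Trackable object] + [Taggable Lockable Trackable object]
  take Ordered:  [Taggable Lockable Trackable object] + [Ordered Taggable Lockable Trackable object] + [Taggable Lockable Trackable object]
  take Taggable:  [Taggable Lockable Trackable object] + [Taggable Lockable Trackable object] + [Taggable Lockable Trackable object]
  take Lockable:  [Lockable Trackable object] + [Lockable Trackable object] + [Lockable Trackable object]
  take Trackable:  [Trackable object] + [Trackable object] + [Trackable object]
  take object:  [object] + [object] + [object]
MRO: Entity Resource Auditable Versioned Shareable Persistent Ordered Taggable Lockable Trackable object
super() in Resource.validate on a Entity instance goes to the class after Resource in Entity's MRO: Auditable.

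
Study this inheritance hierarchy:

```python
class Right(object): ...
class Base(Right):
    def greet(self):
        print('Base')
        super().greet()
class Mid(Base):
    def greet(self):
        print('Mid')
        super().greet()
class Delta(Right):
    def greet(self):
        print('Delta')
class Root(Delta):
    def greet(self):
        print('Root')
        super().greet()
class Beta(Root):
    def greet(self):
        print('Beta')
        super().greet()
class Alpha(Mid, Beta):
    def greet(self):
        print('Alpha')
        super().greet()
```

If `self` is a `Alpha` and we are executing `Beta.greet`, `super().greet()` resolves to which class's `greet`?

Root

L[Alpha] = Alpha + merge(L[Mid], L[Beta], [Mid Beta])
  take Mid:  [Mid Base Right object] + [Beta Root Delta Right object] + [Mid Beta]
  take Base:  [Base Right object] + [Beta Root Delta Right object] + [Beta]
  take Beta:  [Right object] + [Beta Root Delta Right object] + [Beta]
  take Root:  [Right object] + [Root Delta Right object]
  take Delta:  [Right object] + [Delta Right object]
  take Right:  [Right object] + [Right object]
  take object:  [object] + [object]
MRO: Alpha Mid Base Beta Root Delta Right object
super() in Beta.greet on a Alpha instance goes to the class after Beta in Alpha's MRO: Root.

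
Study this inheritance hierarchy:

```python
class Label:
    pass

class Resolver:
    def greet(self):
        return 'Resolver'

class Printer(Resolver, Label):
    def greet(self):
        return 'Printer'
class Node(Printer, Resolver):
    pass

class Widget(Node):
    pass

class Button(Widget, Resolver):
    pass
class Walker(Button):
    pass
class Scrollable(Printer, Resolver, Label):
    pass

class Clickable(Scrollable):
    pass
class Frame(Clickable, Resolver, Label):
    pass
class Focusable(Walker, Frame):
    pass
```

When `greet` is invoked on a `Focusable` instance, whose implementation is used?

Printer

L[Focusable] = Focusable + merge(L[Walker], L[Frame], [Walker Frame])
  take Walker:  [Walker Button Widget Node Printer Resolver Label object] + [Frame Clickable Scrollable Printer Resolver Label object] + [Walker Frame]
  take Button:  [Button Widget Node Printer Resolver Label object] + [Frame Clickable Scrollable Printer Resolver Label object] + [Frame]
  take Widget:  [Widget Node Printer Resolver Label object] + [Frame Clickable Scrollable Printer Resolver Label object] + [Frame]
  take Node:  [Node Printer Resolver Label object] + [Frame Clickable Scrollable Printer Resolver Label object] + [Frame]
  take Frame:  [Printer Resolver Label object] + [Frame Clickable Scrollable Printer Resolver Label object] + [Frame]
  take Clickable:  [Printer Resolver Label object] + [Clickable Scrollable Printer Resolver Label object]
  take Scrollable:  [Printer Resolver Label object] + [Scrollable Printer Resolver Label object]
  take Printer:  [Printer Resolver Label object] + [Printer Resolver Label object]
  take Resolver:  [Resolver Label object] + [Resolver Label object]
  take Label:  [Label object] + [Label object]
  take object:  [object] + [object]
MRO: Focusable Walker Button Widget Node Frame Clickable Scrollable Printer Resolver Label object
greet is defined in: Printer, Resolver. First along the MRO is Printer.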